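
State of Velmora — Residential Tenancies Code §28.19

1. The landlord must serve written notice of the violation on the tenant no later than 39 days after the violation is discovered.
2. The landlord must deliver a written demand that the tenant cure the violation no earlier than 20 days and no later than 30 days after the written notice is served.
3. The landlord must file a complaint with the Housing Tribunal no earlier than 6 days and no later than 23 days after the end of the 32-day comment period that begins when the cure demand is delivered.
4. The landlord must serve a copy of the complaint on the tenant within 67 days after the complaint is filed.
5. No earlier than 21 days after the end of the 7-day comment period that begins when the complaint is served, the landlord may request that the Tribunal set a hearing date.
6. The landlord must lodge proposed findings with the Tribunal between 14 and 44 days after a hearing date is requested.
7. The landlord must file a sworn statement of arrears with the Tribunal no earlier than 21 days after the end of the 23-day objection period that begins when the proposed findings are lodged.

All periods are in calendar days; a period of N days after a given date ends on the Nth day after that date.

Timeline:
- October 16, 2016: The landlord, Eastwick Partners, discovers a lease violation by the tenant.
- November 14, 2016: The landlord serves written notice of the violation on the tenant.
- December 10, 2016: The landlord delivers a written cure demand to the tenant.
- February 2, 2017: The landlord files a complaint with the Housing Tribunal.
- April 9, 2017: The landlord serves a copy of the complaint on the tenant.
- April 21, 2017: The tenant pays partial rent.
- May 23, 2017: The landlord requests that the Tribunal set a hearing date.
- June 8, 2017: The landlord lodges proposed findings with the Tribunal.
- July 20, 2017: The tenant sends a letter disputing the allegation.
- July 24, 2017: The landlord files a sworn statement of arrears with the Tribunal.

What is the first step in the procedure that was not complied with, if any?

None — every step was satisfied

(1) due by October 16, 2016 + 39 days = November 24, 2016; November 14, 2016 is within that limit.
(2) the permitted window runs from November 14, 2016 + 20 = December 4, 2016 to November 14, 2016 + 30 = December 14, 2016; December 10, 2016 falls inside that range.
(3) the permitted window runs from January 11, 2017 + 6 = January 17, 2017 to January 11, 2017 + 23 = February 3, 2017; done February 2, 2017, which is between those dates.
(4) due by February 2, 2017 + 67 days = April 10, 2017; completed April 9, 2017, before the deadline.
(5) permitted from April 16, 2017 + 21 days = May 7, 2017 onward; done May 23, 2017 — permitted.
(6) the permitted window runs from May 23, 2017 + 14 = June 6, 2017 to May 23, 2017 + 44 = July 6, 2017; June 8, 2017 falls inside that range.
(7) permitted from July 1, 2017 + 21 days = July 22, 2017 onward; done July 24, 2017 — permitted.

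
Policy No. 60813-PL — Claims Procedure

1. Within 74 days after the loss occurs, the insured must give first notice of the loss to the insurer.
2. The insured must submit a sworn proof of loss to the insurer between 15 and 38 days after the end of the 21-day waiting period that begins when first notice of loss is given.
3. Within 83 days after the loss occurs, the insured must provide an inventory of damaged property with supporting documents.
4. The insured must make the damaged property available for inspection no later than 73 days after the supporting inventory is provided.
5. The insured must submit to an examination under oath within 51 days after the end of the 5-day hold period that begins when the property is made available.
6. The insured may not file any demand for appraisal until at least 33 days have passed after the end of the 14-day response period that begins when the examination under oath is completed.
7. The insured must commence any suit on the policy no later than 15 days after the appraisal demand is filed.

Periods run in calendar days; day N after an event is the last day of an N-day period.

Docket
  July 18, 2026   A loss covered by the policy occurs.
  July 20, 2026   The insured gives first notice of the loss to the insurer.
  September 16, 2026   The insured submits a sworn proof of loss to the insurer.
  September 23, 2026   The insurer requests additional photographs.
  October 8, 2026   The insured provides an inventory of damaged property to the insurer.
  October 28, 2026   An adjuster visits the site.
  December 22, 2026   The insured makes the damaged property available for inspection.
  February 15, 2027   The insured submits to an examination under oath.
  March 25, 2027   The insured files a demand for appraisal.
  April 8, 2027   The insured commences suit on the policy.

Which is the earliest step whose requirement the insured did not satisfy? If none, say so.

Step 1 — counting 74 days from July 18, 2026 (when the loss occurs) gives a deadline of September 30, 2026; completed July 20, 2026, before the deadline.
Step 2 — 15 and 38 days from August 10, 2026 (end of the 21-day waiting period, which began when first notice of loss is given on July 20, 2026) are August 25, 2026 and September 17, 2026 respectively; done September 16, 2026, which is between those dates.
Step 3 — counting 83 days from July 18, 2026 (when the loss occurs) gives a deadline of October 9, 2026; done October 8, 2026 — timely.
Step 4 — counting 73 days from October 8, 2026 (when the supporting inventory is provided) gives a deadline of December 20, 2026; not done until December 22, 2026, 2 days after the deadline.

Step 4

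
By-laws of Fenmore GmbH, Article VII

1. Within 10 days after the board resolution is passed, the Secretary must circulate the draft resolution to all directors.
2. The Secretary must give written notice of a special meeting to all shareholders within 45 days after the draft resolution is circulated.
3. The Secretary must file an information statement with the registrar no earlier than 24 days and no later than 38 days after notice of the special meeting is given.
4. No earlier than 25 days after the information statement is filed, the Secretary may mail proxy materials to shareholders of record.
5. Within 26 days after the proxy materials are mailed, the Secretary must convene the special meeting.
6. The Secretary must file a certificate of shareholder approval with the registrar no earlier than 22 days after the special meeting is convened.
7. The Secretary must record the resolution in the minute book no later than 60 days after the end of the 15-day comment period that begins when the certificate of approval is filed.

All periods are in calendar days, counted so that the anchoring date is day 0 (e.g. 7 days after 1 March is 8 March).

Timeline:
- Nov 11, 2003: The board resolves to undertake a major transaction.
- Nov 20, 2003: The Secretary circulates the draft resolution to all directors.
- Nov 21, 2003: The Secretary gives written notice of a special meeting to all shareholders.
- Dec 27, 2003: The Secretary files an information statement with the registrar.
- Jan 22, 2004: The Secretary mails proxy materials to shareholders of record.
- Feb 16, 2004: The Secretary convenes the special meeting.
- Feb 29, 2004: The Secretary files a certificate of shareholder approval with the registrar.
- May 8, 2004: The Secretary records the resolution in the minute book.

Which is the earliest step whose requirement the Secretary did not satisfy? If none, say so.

Step 6

Step 1: 10 days after Nov 11, 2003 (when the board resolution is passed) is Nov 21, 2003; done Nov 20, 2003 — timely.
Step 2: 45 days after Nov 20, 2003 (when the draft resolution is circulated) is Jan 4, 2004; Nov 21, 2003 is within that limit.
Step 3: the window is 24–38 days after Nov 21, 2003 (when notice of the special meeting is given), so Dec 15, 2003 through Dec 29, 2003; done Dec 27, 2003 — within the window.
Step 4: the earliest permitted date is 25 days after Dec 27, 2003 (when the information statement is filed), i.e. Jan 21, 2004; done Jan 22, 2004 — permitted.
Step 5: 26 days after Jan 22, 2004 (when the proxy materials are mailed) is Feb 17, 2004; completed Feb 16, 2004, before the deadline.
Step 6: the earliest permitted date is 22 days after Feb 16, 2004 (when the special meeting is convened), i.e. Mar 9, 2004; Feb 29, 2004 is 9 days before the earliest permitted date.
That is the first point of non-compliance.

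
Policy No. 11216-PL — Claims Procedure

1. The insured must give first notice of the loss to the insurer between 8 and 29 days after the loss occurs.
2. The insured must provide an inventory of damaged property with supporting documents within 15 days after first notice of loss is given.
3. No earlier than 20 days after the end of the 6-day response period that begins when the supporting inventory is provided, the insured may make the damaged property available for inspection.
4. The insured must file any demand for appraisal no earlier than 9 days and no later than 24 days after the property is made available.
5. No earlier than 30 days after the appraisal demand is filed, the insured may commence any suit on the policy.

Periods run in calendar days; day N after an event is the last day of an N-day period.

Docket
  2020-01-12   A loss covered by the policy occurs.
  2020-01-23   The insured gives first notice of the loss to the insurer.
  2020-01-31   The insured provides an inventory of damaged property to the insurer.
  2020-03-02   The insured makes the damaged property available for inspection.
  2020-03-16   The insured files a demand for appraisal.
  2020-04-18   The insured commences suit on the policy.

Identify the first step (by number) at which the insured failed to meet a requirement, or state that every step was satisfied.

None — every step was satisfied

Step 1: the window is 8–29 days after 2020-01-12 (when the loss occurs), so 2020-01-20 through 2020-02-10; 2020-01-23 falls inside that range.
Step 2: 15 days after 2020-01-23 (when first notice of loss is given) is 2020-02-07; 2020-01-31 is within that limit.
Step 3: the earliest permitted date is 20 days after 2020-02-06 (end of the 6-day response period, which began when the supporting inventory is provided on 2020-01-31), i.e. 2020-02-26; done 2020-03-02 — permitted.
Step 4: the window is 9–24 days after 2020-03-02 (when the property is made available), so 2020-03-11 through 2020-03-26; done 2020-03-16, which is between those dates.
Step 5: the earliest permitted date is 30 days after 2020-03-16 (when the appraisal demand is filed), i.e. 2020-04-15; done 2020-04-18 — permitted.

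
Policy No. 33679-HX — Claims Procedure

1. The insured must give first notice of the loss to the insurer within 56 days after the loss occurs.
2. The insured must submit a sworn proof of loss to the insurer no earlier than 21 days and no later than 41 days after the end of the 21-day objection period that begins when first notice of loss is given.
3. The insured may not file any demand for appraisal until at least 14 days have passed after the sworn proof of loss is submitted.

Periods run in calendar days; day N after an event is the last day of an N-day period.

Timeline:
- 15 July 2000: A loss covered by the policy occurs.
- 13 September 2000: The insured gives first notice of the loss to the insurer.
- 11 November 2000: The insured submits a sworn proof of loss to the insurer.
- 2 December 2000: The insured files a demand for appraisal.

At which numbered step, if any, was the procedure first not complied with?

Step 1 — counting 56 days from 15 July 2000 (when the loss occurs) gives a deadline of 9 September 2000; 13 September 2000 misses that deadline by 4 days.
That is the first point of non-compliance.

Step 1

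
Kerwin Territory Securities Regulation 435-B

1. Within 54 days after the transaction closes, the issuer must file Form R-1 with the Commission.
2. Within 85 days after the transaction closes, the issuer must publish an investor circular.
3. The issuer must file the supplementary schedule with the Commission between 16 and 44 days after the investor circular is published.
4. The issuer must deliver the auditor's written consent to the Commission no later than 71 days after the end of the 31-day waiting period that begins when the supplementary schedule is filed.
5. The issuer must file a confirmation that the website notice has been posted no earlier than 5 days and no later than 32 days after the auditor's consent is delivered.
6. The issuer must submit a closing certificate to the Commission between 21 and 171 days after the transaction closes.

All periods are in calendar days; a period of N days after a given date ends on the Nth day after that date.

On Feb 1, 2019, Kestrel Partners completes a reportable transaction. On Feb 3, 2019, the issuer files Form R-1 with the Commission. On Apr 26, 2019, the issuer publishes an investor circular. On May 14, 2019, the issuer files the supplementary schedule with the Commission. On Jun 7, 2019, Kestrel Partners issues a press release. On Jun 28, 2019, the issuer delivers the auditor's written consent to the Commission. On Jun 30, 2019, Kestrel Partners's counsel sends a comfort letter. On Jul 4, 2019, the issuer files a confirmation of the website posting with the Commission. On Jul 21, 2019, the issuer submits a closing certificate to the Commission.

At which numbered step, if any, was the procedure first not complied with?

None — every step was satisfied

Step 1: 54 days after Feb 1, 2019 (when the transaction closes) is Mar 27, 2019; completed Feb 3, 2019, before the deadline.
Step 2: 85 days after Feb 1, 2019 (when the transaction closes) is Apr 27, 2019; Apr 26, 2019 is within that limit.
Step 3: the window is 16–44 days after Apr 26, 2019 (when the investor circular is published), so May 12, 2019 through Jun 9, 2019; done May 14, 2019, which is between those dates.
Step 4: 71 days after Jun 14, 2019 (end of the 31-day waiting period, which began when the supplementary schedule is filed on May 14, 2019) is Aug 24, 2019; done Jun 28, 2019 — timely.
Step 5: the window is 5–32 days after Jun 28, 2019 (when the auditor's consent is delivered), so Jul 3, 2019 through Jul 30, 2019; Jul 4, 2019 falls inside that range.
Step 6: the window is 21–171 days after Feb 1, 2019 (when the transaction closes), so Feb 22, 2019 through Jul 22, 2019; Jul 21, 2019 falls inside that range.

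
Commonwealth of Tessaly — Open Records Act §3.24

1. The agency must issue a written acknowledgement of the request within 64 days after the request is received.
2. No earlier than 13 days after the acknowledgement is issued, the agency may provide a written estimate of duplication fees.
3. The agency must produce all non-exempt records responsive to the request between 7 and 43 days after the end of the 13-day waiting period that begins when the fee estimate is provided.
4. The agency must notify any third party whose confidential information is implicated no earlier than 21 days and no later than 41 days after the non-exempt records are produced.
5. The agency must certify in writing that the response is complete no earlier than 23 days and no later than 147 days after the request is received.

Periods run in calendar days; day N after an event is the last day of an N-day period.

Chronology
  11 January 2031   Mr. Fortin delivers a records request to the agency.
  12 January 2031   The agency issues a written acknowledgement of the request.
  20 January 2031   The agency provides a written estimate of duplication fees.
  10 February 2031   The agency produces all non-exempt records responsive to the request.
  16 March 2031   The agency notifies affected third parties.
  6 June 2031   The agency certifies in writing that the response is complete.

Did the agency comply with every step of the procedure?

No

Step 1 — counting 64 days from 11 January 2031 (when the request is received) gives a deadline of 16 March 2031; completed 12 January 2031, before the deadline.
Step 2 — must wait 13 days from 12 January 2031 (when the acknowledgement is issued), so not before 25 January 2031; acted on 20 January 2031, 5 days prematurely.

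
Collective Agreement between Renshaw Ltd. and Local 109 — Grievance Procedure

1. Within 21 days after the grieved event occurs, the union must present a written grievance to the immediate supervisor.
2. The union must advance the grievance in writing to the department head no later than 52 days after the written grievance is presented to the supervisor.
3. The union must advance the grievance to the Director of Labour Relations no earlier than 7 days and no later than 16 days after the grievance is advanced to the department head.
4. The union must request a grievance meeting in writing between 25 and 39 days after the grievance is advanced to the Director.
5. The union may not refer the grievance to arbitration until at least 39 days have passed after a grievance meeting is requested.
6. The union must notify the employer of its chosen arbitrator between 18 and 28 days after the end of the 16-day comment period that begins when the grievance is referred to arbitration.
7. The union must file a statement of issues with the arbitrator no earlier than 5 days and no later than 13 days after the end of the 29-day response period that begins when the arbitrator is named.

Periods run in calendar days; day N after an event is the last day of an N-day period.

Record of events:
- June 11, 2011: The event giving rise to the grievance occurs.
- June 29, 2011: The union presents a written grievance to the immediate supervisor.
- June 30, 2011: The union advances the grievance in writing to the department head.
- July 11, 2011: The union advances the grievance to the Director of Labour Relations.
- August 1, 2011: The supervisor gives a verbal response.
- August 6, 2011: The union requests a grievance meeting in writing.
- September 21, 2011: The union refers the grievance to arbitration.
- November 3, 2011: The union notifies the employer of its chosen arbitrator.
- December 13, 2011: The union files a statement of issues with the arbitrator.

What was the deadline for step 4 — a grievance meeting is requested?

Step 4 runs from July 11, 2011, when the grievance is advanced to the Director. The window is 25–39 days after July 11, 2011; it closes on August 19, 2011.

August 19, 2011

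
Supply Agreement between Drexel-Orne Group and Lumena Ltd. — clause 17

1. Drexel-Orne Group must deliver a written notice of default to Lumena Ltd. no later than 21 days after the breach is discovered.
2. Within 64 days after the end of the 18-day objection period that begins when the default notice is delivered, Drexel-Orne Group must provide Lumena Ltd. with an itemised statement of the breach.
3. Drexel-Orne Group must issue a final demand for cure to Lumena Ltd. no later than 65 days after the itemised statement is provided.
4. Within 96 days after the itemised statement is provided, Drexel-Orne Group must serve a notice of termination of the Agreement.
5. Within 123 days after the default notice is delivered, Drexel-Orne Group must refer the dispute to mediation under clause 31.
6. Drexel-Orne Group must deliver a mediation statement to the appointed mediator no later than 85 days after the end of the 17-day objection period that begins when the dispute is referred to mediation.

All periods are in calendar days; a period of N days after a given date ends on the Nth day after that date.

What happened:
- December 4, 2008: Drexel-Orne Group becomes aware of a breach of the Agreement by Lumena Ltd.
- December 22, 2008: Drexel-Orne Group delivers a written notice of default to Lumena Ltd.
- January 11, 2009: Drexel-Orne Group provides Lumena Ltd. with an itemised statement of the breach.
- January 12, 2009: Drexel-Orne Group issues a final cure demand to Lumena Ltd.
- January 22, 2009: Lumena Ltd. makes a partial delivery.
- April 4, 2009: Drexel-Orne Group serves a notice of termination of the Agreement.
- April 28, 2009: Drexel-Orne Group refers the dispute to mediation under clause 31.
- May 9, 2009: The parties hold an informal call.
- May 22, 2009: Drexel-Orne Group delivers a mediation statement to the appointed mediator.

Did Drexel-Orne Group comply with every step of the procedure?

Step 1: 21 days after December 4, 2008 (when the breach is discovered) is December 25, 2008; completed December 22, 2008, before the deadline.
Step 2: 64 days after January 9, 2009 (end of the 18-day objection period, which began when the default notice is delivered on December 22, 2008) is March 14, 2009; done January 11, 2009 — timely.
Step 3: 65 days after January 11, 2009 (when the itemised statement is provided) is March 17, 2009; done January 12, 2009 — timely.
Step 4: 96 days after January 11, 2009 (when the itemised statement is provided) is April 17, 2009; done April 4, 2009 — timely.
Step 5: 123 days after December 22, 2008 (when the default notice is delivered) is April 24, 2009; April 28, 2009 misses that deadline by 4 days.
That is the first point of non-compliance.

No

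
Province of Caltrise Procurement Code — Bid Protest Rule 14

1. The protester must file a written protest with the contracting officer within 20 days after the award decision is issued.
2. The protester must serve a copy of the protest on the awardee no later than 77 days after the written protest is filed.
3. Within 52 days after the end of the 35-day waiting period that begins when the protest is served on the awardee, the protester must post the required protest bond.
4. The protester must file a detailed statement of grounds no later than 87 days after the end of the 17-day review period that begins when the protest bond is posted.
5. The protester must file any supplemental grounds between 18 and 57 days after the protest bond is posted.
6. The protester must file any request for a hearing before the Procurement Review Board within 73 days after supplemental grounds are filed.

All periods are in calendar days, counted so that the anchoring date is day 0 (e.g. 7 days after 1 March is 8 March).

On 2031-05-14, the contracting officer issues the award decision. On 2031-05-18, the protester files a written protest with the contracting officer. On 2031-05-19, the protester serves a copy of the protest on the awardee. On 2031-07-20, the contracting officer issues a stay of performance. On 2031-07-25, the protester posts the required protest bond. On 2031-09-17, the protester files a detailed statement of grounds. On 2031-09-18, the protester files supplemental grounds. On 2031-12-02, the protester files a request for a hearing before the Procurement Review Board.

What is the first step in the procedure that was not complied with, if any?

Step 6

(1) due by 2031-05-14 + 20 days = 2031-06-03; done 2031-05-18 — timely.
(2) due by 2031-05-18 + 77 days = 2031-08-03; 2031-05-19 is within that limit.
(3) due by 2031-06-23 + 52 days = 2031-08-14; 2031-07-25 is within that limit.
(4) due by 2031-08-11 + 87 days = 2031-11-06; completed 2031-09-17, before the deadline.
(5) the permitted window runs from 2031-07-25 + 18 = 2031-08-12 to 2031-07-25 + 57 = 2031-09-20; done 2031-09-18 — within the window.
(6) due by 2031-09-18 + 73 days = 2031-11-30; done 2031-12-02 — 2 days late.
The analysis stops there.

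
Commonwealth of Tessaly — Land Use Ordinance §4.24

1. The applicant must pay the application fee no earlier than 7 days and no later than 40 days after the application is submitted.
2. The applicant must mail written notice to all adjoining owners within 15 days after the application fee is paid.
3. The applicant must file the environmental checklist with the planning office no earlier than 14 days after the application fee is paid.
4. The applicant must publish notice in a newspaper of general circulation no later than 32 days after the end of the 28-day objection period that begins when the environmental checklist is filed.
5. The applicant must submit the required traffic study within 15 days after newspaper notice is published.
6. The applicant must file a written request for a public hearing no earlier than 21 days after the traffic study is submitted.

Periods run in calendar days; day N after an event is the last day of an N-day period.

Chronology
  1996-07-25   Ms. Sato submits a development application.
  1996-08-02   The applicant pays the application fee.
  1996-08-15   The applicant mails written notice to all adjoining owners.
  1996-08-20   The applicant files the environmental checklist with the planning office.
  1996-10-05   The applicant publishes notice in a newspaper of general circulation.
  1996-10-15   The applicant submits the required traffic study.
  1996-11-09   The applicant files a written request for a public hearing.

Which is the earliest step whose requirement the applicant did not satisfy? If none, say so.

None — every step was satisfied

Step 1 — 7 and 40 days from 1996-07-25 (when the application is submitted) are 1996-08-01 and 1996-09-03 respectively; 1996-08-02 falls inside that range.
Step 2 — counting 15 days from 1996-08-02 (when the application fee is paid) gives a deadline of 1996-08-17; 1996-08-15 is within that limit.
Step 3 — must wait 14 days from 1996-08-02 (when the application fee is paid), so not before 1996-08-16; 1996-08-20 is on or after that date.
Step 4 — counting 32 days from 1996-09-17 (end of the 28-day objection period, which began when the environmental checklist is filed on 1996-08-20) gives a deadline of 1996-10-19; done 1996-10-05 — timely.
Step 5 — counting 15 days from 1996-10-05 (when newspaper notice is published) gives a deadline of 1996-10-20; done 1996-10-15 — timely.
Step 6 — must wait 21 days from 1996-10-15 (when the traffic study is submitted), so not before 1996-11-05; 1996-11-09 is on or after that date.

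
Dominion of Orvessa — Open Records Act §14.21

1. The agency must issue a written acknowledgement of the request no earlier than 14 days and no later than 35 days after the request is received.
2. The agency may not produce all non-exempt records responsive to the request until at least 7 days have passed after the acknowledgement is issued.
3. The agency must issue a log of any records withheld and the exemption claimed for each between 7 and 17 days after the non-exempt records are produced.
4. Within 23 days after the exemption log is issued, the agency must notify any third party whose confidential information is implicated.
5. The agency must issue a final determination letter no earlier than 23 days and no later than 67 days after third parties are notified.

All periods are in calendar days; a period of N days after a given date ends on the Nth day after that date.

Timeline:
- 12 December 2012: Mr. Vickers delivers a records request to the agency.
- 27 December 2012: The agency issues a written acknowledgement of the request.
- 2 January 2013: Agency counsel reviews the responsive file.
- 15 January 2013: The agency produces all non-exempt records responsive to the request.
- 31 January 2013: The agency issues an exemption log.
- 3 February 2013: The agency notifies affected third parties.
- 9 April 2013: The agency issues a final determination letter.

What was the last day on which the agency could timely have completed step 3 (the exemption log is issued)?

1 February 2013

Step 3 runs from 15 January 2013, when the non-exempt records are produced. The window is 7–17 days after 15 January 2013; it closes on 1 February 2013.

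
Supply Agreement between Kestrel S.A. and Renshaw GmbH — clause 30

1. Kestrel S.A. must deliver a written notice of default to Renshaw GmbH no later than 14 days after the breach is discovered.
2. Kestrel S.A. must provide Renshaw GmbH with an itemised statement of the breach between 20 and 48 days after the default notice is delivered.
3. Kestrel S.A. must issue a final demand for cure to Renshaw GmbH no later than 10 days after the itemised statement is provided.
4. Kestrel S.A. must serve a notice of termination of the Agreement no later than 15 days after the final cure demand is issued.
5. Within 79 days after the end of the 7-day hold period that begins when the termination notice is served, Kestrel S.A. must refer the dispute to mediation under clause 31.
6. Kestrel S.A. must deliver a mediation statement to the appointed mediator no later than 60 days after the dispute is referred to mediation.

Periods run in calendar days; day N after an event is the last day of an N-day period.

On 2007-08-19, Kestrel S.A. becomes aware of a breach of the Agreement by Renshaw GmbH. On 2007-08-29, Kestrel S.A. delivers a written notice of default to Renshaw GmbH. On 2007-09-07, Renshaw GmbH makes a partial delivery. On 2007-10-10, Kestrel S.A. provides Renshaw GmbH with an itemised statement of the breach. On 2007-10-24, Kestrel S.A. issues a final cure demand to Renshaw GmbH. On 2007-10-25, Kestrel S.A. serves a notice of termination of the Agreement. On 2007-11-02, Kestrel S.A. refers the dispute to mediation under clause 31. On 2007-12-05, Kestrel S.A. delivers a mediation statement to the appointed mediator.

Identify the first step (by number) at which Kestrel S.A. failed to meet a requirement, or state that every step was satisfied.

Step 3

Step 1: 14 days after 2007-08-19 (when the breach is discovered) is 2007-09-02; 2007-08-29 is within that limit.
Step 2: the window is 20–48 days after 2007-08-29 (when the default notice is delivered), so 2007-09-18 through 2007-10-16; 2007-10-10 falls inside that range.
Step 3: 10 days after 2007-10-10 (when the itemised statement is provided) is 2007-10-20; done 2007-10-24 — 4 days late.
The analysis stops there.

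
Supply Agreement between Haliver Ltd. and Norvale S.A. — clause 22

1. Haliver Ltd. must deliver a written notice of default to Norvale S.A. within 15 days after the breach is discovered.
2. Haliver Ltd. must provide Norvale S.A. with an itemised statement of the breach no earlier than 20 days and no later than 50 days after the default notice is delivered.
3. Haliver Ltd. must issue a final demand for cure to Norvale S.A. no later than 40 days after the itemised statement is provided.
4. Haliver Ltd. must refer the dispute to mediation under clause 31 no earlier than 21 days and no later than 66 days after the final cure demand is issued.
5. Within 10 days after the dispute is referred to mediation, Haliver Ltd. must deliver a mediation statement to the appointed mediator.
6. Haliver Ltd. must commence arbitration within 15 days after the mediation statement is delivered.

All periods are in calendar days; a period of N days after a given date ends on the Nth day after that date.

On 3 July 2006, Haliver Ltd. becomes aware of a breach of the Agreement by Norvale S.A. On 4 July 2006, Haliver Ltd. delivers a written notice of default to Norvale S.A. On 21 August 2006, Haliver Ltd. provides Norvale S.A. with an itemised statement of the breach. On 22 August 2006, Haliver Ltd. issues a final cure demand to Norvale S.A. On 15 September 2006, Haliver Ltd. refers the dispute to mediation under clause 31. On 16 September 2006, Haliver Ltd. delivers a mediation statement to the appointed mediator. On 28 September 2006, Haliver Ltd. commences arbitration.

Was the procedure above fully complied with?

(1) due by 3 July 2006 + 15 days = 18 July 2006; completed 4 July 2006, before the deadline.
(2) the permitted window runs from 4 July 2006 + 20 = 24 July 2006 to 4 July 2006 + 50 = 23 August 2006; 21 August 2006 falls inside that range.
(3) due by 21 August 2006 + 40 days = 30 September 2006; done 22 August 2006 — timely.
(4) the permitted window runs from 22 August 2006 + 21 = 12 September 2006 to 22 August 2006 + 66 = 27 October 2006; done 15 September 2006 — within the window.
(5) due by 15 September 2006 + 10 days = 25 September 2006; 16 September 2006 is within that limit.
(6) due by 16 September 2006 + 15 days = 1 October 2006; 28 September 2006 is within that limit.

Yes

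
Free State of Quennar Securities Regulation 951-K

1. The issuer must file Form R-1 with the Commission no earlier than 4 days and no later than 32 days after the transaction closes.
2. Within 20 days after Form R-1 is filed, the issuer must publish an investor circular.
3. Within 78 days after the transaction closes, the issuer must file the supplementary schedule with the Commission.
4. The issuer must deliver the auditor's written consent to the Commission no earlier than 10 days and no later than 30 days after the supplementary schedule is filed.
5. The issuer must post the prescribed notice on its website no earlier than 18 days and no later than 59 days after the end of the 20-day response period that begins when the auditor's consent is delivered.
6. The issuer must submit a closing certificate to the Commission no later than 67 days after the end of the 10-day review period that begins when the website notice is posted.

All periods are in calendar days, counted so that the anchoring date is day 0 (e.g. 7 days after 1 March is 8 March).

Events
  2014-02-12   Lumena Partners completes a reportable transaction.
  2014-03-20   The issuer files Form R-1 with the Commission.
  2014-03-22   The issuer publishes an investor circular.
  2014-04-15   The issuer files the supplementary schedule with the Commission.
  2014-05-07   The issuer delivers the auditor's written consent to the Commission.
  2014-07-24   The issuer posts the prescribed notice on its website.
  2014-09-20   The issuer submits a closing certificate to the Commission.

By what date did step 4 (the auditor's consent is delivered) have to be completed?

2014-05-15

Step 4 runs from 2014-04-15, when the supplementary schedule is filed. The window is 10–30 days after 2014-04-15; it closes on 2014-05-15.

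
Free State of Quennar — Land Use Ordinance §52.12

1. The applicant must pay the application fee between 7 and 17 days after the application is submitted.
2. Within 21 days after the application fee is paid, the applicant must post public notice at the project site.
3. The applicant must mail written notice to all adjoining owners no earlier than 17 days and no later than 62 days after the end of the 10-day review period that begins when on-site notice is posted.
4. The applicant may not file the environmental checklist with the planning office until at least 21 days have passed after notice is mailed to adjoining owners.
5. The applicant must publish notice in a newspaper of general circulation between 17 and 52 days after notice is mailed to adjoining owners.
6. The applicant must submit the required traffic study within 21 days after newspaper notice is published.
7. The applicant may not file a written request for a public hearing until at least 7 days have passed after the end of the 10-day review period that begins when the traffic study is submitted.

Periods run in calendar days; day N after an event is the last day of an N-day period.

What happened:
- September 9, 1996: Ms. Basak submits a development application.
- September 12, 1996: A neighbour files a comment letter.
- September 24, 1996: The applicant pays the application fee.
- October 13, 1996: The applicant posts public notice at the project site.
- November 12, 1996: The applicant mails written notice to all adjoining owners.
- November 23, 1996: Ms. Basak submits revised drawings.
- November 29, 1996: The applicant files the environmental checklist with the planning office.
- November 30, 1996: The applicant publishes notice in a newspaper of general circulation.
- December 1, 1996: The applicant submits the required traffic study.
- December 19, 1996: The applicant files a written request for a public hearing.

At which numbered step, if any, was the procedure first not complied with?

Step 4

Step 1 — 7 and 17 days from September 9, 1996 (when the application is submitted) are September 16, 1996 and September 26, 1996 respectively; done September 24, 1996, which is between those dates.
Step 2 — counting 21 days from September 24, 1996 (when the application fee is paid) gives a deadline of October 15, 1996; October 13, 1996 is within that limit.
Step 3 — 17 and 62 days from October 23, 1996 (end of the 10-day review period, which began when on-site notice is posted on October 13, 1996) are November 9, 1996 and December 24, 1996 respectively; done November 12, 1996 — within the window.
Step 4 — must wait 21 days from November 12, 1996 (when notice is mailed to adjoining owners), so not before December 3, 1996; November 29, 1996 is 4 days before the earliest permitted date.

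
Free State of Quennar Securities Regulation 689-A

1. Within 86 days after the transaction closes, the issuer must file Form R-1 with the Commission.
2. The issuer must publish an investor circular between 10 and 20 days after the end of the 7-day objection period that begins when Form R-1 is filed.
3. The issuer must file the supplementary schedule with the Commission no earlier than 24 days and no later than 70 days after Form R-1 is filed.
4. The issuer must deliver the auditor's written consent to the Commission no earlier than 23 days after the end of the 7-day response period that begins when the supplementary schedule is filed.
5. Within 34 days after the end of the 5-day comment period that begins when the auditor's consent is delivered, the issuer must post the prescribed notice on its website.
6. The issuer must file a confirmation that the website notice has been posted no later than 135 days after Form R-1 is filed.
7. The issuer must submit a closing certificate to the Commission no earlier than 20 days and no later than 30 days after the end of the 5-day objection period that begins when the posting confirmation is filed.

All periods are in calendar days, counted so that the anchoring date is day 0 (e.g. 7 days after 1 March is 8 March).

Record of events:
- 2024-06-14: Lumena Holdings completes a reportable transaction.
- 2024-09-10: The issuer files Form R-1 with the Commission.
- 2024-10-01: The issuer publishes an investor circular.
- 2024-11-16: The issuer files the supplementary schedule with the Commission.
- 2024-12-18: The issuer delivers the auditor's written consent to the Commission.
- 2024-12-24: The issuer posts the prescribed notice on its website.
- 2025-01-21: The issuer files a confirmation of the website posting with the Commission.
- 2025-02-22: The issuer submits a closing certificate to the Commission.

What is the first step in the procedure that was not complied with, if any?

Step 1

Step 1: 86 days after 2024-06-14 (when the transaction closes) is 2024-09-08; done 2024-09-10 — 2 days late.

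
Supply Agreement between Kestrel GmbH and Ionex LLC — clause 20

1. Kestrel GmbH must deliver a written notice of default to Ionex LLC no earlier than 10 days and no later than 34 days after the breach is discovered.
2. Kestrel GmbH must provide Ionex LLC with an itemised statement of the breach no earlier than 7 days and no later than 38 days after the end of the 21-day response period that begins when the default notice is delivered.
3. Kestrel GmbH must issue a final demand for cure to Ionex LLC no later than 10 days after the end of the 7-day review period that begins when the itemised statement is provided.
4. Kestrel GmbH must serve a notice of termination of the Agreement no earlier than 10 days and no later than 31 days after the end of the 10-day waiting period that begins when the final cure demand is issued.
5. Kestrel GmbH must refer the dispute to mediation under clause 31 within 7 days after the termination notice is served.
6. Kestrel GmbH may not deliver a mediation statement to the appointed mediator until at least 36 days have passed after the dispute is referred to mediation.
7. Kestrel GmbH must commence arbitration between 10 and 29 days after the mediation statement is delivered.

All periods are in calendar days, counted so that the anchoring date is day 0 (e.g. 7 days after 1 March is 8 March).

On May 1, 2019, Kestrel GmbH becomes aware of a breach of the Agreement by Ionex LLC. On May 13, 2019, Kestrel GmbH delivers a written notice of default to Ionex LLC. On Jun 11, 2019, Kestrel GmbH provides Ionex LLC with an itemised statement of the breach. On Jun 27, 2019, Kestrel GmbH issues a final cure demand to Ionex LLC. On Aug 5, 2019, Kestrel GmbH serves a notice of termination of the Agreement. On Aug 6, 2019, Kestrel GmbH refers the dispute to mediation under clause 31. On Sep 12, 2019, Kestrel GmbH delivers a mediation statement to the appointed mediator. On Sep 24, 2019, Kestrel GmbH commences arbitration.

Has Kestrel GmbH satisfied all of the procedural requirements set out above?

Step 1: the window is 10–34 days after May 1, 2019 (when the breach is discovered), so May 11, 2019 through Jun 4, 2019; done May 13, 2019, which is between those dates.
Step 2: the window is 7–38 days after Jun 3, 2019 (end of the 21-day response period, which began when the default notice is delivered on May 13, 2019), so Jun 10, 2019 through Jul 11, 2019; done Jun 11, 2019, which is between those dates.
Step 3: 10 days after Jun 18, 2019 (end of the 7-day review period, which began when the itemised statement is provided on Jun 11, 2019) is Jun 28, 2019; completed Jun 27, 2019, before the deadline.
Step 4: the window is 10–31 days after Jul 7, 2019 (end of the 10-day waiting period, which began when the final cure demand is issued on Jun 27, 2019), so Jul 17, 2019 through Aug 7, 2019; Aug 5, 2019 falls inside that range.
Step 5: 7 days after Aug 5, 2019 (when the termination notice is served) is Aug 12, 2019; Aug 6, 2019 is within that limit.
Step 6: the earliest permitted date is 36 days after Aug 6, 2019 (when the dispute is referred to mediation), i.e. Sep 11, 2019; done Sep 12, 2019, after the minimum wait.
Step 7: the window is 10–29 days after Sep 12, 2019 (when the mediation statement is delivered), so Sep 22, 2019 through Oct 11, 2019; done Sep 24, 2019 — within the window.

Yes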